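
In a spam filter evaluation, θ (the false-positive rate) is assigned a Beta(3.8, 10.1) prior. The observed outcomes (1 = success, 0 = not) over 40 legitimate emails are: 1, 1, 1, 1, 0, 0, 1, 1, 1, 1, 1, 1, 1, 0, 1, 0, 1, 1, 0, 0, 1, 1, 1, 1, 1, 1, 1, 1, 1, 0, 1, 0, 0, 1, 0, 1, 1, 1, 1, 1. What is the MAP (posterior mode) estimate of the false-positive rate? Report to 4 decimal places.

0.6320

The Beta prior is conjugate to a Binomial/Bernoulli likelihood; the update adds successes to α and failures to β.
Posterior: Beta(α+k, β+n−k) = Beta(3.8+30, 10.1+10) = Beta(33.8, 20.1).
Mode of Beta(a,b) for a,b>1 is (a−1)/(a+b−2) = 32.8/51.9 = 0.6320.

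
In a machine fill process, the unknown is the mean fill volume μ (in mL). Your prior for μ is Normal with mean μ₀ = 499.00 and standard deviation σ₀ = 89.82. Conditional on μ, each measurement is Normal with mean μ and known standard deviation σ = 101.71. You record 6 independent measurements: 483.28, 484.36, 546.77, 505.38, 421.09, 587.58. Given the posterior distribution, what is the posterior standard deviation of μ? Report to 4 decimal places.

37.6903

For Normal data with known variance σ², a Normal(μ₀, σ₀²) prior on μ is conjugate. Posterior precision = 1/σ₀² + n/σ²; posterior mean is the precision-weighted average of μ₀ and x̄.
σ₀² = 89.82² = 8067.6324, σ² = 101.71² = 10344.9241; σ² + n·σ₀² = 10344.9241 + 6·8067.6324 = 58750.7185.
Posterior precision = 1/σ₀² + n/σ² = 1/8067.6324 + 6/10344.9241 = (σ² + n·σ₀²)/(σ₀²σ²) = 58750.7185/(8067.6324·10344.9241); posterior variance σₙ² = σ₀²σ²/(σ² + n·σ₀²) = 8067.6324·10344.9241/58750.7185 = 1420.562114.
Posterior SD = √σₙ² = √(8067.6324·10344.9241/58750.7185) = 37.6903.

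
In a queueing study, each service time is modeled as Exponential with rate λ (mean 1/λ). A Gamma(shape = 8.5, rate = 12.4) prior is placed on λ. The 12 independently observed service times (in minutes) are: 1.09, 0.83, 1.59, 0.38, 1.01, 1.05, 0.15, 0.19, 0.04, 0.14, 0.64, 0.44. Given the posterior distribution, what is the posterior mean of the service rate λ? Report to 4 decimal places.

1.0276

With a Gamma(shape α, rate β) prior on the exponential rate λ, the posterior after n observations with total T = Σxᵢ is Gamma(α+n, β+T).
Sum of observations T = 7.55 minutes; n = 12.
Posterior: Gamma(8.5+12, 12.4+7.55) = Gamma(20.5, 19.95).
Posterior mean of λ = α/β = 20.5/19.95 = 1.0276.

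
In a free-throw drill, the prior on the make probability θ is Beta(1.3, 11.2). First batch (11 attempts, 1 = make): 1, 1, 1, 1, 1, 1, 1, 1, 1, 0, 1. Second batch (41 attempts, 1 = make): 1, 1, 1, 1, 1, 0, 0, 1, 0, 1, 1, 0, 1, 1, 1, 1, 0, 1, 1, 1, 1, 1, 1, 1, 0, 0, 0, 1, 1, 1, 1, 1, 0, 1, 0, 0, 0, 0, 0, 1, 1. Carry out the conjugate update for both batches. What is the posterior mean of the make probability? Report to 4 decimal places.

0.5938

The Beta prior is conjugate to a Binomial/Bernoulli likelihood; the update adds successes to α and failures to β.
After batch 1: Beta(1.3+10, 11.2+1) = Beta(11.3, 12.2).
After batch 2: Beta(11.3+27, 12.2+14) = Beta(38.3, 26.2).
Posterior mean = α/(α+β) = 38.3/64.5 = 0.5938.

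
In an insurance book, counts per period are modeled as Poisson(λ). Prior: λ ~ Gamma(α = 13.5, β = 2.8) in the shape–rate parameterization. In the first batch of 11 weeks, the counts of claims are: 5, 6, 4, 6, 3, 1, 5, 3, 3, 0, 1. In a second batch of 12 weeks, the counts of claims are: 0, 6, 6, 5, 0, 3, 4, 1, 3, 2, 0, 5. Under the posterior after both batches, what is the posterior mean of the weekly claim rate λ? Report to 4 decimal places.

3.3140

With a Gamma(shape α, rate β) prior, the Poisson likelihood is conjugate: the posterior is Gamma(α + ΣXᵢ, β + n).
Batch 1: sum of counts S = 37 over n = 11 weeks.
After batch 1: Gamma(α+S, β+n) = Gamma(13.5+37, 2.8+11) = Gamma(50.5, 13.8).
Batch 2: sum of counts S = 35 over n = 12 weeks.
After batch 2: Gamma(α+S, β+n) = Gamma(50.5+35, 13.8+12) = Gamma(85.5, 25.8).
Posterior mean = α/β = 85.5/25.8 = 3.3140.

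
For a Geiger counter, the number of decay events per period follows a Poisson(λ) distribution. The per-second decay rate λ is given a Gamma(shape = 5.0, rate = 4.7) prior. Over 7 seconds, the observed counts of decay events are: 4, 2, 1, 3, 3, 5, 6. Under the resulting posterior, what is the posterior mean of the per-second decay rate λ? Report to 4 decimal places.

With a Gamma(shape α, rate β) prior, the Poisson likelihood is conjugate: the posterior is Gamma(α + ΣXᵢ, β + n).
Sum of counts S = 24 over n = 7 seconds.
Posterior: Gamma(α+S, β+n) = Gamma(5.0+24, 4.7+7) = Gamma(29.0, 11.7).
Posterior mean = α/β = 29.0/11.7 = 2.4786.

2.4786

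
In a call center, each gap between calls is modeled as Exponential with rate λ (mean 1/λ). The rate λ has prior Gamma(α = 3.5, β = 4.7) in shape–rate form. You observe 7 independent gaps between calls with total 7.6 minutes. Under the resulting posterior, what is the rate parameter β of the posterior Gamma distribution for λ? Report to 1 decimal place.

12.3

With a Gamma(shape α, rate β) prior on the exponential rate λ, the posterior after n observations with total T = Σxᵢ is Gamma(α+n, β+T).
Posterior: Gamma(3.5+7, 4.7+7.6) = Gamma(10.5, 12.3).
Posterior β = 12.3.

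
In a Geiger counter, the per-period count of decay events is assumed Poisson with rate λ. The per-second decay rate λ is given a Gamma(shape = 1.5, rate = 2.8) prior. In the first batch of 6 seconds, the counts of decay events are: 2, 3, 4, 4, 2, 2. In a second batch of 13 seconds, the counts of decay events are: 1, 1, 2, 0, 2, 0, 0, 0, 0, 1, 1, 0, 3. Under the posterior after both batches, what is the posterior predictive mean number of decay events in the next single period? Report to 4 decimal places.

1.3532

With a Gamma(shape α, rate β) prior, the Poisson likelihood is conjugate: the posterior is Gamma(α + ΣXᵢ, β + n).
Batch 1: sum of counts S = 17 over n = 6 seconds.
After batch 1: Gamma(α+S, β+n) = Gamma(1.5+17, 2.8+6) = Gamma(18.5, 8.8).
Batch 2: sum of counts S = 11 over n = 13 seconds.
After batch 2: Gamma(α+S, β+n) = Gamma(18.5+11, 8.8+13) = Gamma(29.5, 21.8).
The predictive distribution for one future period is NegBinom with mean α/β = 1.3532.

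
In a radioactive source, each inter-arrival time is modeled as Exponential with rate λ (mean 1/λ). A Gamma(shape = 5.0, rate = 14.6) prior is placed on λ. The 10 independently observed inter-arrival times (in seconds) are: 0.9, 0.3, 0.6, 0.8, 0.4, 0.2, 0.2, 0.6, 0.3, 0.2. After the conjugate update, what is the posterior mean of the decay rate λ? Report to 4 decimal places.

With a Gamma(shape α, rate β) prior on the exponential rate λ, the posterior after n observations with total T = Σxᵢ is Gamma(α+n, β+T).
Sum of observations T = 4.5 seconds; n = 10.
Posterior: Gamma(5.0+10, 14.6+4.5) = Gamma(15.0, 19.1).
Posterior mean of λ = α/β = 15.0/19.1 = 0.7853.

0.7853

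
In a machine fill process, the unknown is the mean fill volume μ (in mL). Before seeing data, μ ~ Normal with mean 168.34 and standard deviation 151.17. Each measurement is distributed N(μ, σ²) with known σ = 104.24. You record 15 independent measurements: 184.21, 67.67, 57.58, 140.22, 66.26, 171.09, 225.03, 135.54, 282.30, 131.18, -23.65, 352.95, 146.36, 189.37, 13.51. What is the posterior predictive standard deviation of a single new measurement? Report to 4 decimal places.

107.5552

For Normal data with known variance σ², a Normal(μ₀, σ₀²) prior on μ is conjugate. Posterior precision = 1/σ₀² + n/σ²; posterior mean is the precision-weighted average of μ₀ and x̄.
σ₀² = 151.17² = 22852.3689, σ² = 104.24² = 10865.9776; σ² + n·σ₀² = 10865.9776 + 15·22852.3689 = 353651.5111.
Posterior precision = 1/σ₀² + n/σ² = 1/22852.3689 + 15/10865.9776 = (σ² + n·σ₀²)/(σ₀²σ²) = 353651.5111/(22852.3689·10865.9776); posterior variance σₙ² = σ₀²σ²/(σ² + n·σ₀²) = 22852.3689·10865.9776/353651.5111 = 702.141291.
Predictive variance for one new observation = σₙ² + σ² = 22852.3689·10865.9776/353651.5111 + 10865.9776 = σ²·(σ₀² + 353651.5111)/353651.5111 = 10865.9776·376503.88/353651.5111 = 11568.118891; SD = √(10865.9776·376503.88/353651.5111) = 107.5552.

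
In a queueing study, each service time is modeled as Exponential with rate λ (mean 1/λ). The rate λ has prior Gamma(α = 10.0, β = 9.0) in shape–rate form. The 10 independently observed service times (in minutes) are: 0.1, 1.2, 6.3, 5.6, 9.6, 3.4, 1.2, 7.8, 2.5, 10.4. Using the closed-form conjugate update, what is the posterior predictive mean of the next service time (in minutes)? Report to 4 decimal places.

With a Gamma(shape α, rate β) prior on the exponential rate λ, the posterior after n observations with total T = Σxᵢ is Gamma(α+n, β+T).
Sum of observations T = 48.1 minutes; n = 10.
Posterior: Gamma(10.0+10, 9.0+48.1) = Gamma(20.0, 57.1).
The predictive distribution for the next observation is Lomax; its mean is β/(α−1) = 57.1/19.0 = 3.0053.

3.0053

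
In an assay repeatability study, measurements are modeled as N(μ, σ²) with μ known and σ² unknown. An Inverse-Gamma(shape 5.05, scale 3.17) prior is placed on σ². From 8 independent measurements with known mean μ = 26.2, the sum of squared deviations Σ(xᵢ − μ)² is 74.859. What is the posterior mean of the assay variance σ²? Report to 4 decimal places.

With known mean μ and an Inverse-Gamma(α, β) prior on σ², the Normal likelihood is conjugate: posterior is Inv-Gamma(α + n/2, β + Σ(xᵢ−μ)²/2).
Posterior: Inv-Gamma(5.05 + 8/2, 3.17 + 74.859/2) = Inv-Gamma(9.05, 40.5995).
E[σ²|data] = β/(α−1) = 40.5995/8.05 = 5.0434.

5.0434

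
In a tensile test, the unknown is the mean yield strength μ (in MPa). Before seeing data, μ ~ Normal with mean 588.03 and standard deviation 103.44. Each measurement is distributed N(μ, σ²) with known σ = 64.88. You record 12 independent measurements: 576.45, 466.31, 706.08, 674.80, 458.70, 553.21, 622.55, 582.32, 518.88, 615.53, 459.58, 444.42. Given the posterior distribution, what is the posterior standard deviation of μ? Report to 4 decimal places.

18.4296

For Normal data with known variance σ², a Normal(μ₀, σ₀²) prior on μ is conjugate. Posterior precision = 1/σ₀² + n/σ²; posterior mean is the precision-weighted average of μ₀ and x̄.
σ₀² = 103.44² = 10699.8336, σ² = 64.88² = 4209.4144; σ² + n·σ₀² = 4209.4144 + 12·10699.8336 = 132607.4176.
Posterior precision = 1/σ₀² + n/σ² = 1/10699.8336 + 12/4209.4144 = (σ² + n·σ₀²)/(σ₀²σ²) = 132607.4176/(10699.8336·4209.4144); posterior variance σₙ² = σ₀²σ²/(σ² + n·σ₀²) = 10699.8336·4209.4144/132607.4176 = 339.649429.
Posterior SD = √σₙ² = √(10699.8336·4209.4144/132607.4176) = 18.4296.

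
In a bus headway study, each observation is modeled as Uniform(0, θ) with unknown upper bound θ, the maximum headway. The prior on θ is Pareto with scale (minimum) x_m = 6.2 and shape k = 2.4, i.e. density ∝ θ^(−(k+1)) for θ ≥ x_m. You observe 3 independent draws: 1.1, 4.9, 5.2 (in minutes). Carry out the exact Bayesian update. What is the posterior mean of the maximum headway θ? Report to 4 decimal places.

7.6091

A Pareto(scale x_m, shape k) prior on the upper bound θ of Uniform(0, θ) is conjugate: posterior is Pareto(max(x_m, max xᵢ), k + n).
Sample maximum = 5.2; prior scale x_m = 6.2 → posterior scale = max = 6.2.
Posterior shape = 2.4 + 3 = 5.4.
E[θ|data] = k·x_m/(k−1) = 5.4·6.2/4.4 = 7.6091.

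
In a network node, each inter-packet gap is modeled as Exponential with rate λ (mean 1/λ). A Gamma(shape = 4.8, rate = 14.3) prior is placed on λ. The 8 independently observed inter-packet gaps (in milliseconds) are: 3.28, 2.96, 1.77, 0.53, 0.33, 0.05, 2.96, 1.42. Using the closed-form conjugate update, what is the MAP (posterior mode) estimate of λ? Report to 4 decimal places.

With a Gamma(shape α, rate β) prior on the exponential rate λ, the posterior after n observations with total T = Σxᵢ is Gamma(α+n, β+T).
Sum of observations T = 13.30 milliseconds; n = 8.
Posterior: Gamma(4.8+8, 14.3+13.30) = Gamma(12.8, 27.60).
Mode = (α−1)/β = 0.4275.

0.4275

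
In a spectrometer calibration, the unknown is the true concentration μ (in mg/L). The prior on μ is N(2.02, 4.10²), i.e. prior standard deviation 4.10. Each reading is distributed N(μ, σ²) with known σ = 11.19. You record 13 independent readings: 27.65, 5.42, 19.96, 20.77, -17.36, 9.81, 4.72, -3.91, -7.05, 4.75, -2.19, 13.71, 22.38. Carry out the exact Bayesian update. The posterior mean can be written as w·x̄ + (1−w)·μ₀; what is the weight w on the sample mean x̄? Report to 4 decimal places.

For Normal data with known variance σ², a Normal(μ₀, σ₀²) prior on μ is conjugate. Posterior precision = 1/σ₀² + n/σ²; posterior mean is the precision-weighted average of μ₀ and x̄.
σ₀² = 4.10² = 16.81, σ² = 11.19² = 125.2161. Prior precision 1/σ₀² = 1/16.81; data precision n/σ² = 13/125.2161.
w = (n/σ²)/(1/σ₀² + n/σ²) = n·σ₀²/(σ² + n·σ₀²) = 13·16.81/(125.2161 + 13·16.81) = 218.53/343.7461 = 0.6357.

0.6357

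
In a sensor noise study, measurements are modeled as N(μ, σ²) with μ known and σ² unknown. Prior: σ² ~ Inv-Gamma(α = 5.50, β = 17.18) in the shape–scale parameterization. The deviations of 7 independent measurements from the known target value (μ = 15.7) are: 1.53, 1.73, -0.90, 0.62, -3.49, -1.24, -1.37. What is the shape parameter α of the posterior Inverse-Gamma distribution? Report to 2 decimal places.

9.00

With known mean μ and an Inverse-Gamma(α, β) prior on σ², the Normal likelihood is conjugate: posterior is Inv-Gamma(α + n/2, β + Σ(xᵢ−μ)²/2).
Σ(xᵢ−μ)² = (1.53)² + (1.73)² + (-0.90)² + (0.62)² + (-3.49)² + (-1.24)² + (-1.37)² = 22.1228.
Posterior: Inv-Gamma(5.50 + 7/2, 17.18 + 22.1228/2) = Inv-Gamma(9.00, 28.24140).
Posterior α = 9.00.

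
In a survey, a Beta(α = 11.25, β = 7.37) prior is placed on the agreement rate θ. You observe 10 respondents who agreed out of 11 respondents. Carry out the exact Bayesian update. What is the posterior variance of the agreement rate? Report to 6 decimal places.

The Beta prior is conjugate to a Binomial/Bernoulli likelihood; the update adds successes to α and failures to β.
Posterior: Beta(α+k, β+n−k) = Beta(11.25+10, 7.37+1) = Beta(21.25, 8.37).
Var = αβ/((α+β)²(α+β+1)) = 21.25·8.37/(29.62²·30.62) = 0.006621.

0.006621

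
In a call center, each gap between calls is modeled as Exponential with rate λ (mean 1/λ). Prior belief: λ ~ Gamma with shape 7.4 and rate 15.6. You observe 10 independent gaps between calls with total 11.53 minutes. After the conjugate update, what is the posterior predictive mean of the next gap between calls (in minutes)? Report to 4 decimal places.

1.6543

With a Gamma(shape α, rate β) prior on the exponential rate λ, the posterior after n observations with total T = Σxᵢ is Gamma(α+n, β+T).
Posterior: Gamma(7.4+10, 15.6+11.53) = Gamma(17.4, 27.13).
The predictive distribution for the next observation is Lomax; its mean is β/(α−1) = 27.13/16.4 = 1.6543.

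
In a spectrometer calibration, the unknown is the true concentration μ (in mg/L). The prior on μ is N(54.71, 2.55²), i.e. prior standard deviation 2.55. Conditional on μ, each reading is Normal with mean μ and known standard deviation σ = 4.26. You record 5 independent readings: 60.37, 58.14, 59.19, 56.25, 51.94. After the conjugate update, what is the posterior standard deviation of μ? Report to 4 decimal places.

For Normal data with known variance σ², a Normal(μ₀, σ₀²) prior on μ is conjugate. Posterior precision = 1/σ₀² + n/σ²; posterior mean is the precision-weighted average of μ₀ and x̄.
σ₀² = 2.55² = 6.5025, σ² = 4.26² = 18.1476; σ² + n·σ₀² = 18.1476 + 5·6.5025 = 50.6601.
Posterior precision = 1/σ₀² + n/σ² = 1/6.5025 + 5/18.1476 = (σ² + n·σ₀²)/(σ₀²σ²) = 50.6601/(6.5025·18.1476); posterior variance σₙ² = σ₀²σ²/(σ² + n·σ₀²) = 6.5025·18.1476/50.6601 = 2.329343.
Posterior SD = √σₙ² = √(6.5025·18.1476/50.6601) = 1.5262.

1.5262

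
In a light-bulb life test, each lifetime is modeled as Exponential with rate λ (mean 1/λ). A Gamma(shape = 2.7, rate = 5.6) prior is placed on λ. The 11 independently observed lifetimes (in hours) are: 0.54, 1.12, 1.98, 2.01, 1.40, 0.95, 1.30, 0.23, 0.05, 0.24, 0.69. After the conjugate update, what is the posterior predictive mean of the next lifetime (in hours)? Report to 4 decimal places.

With a Gamma(shape α, rate β) prior on the exponential rate λ, the posterior after n observations with total T = Σxᵢ is Gamma(α+n, β+T).
Sum of observations T = 10.51 hours; n = 11.
Posterior: Gamma(2.7+11, 5.6+10.51) = Gamma(13.7, 16.11).
The predictive distribution for the next observation is Lomax; its mean is β/(α−1) = 16.11/12.7 = 1.2685.

1.2685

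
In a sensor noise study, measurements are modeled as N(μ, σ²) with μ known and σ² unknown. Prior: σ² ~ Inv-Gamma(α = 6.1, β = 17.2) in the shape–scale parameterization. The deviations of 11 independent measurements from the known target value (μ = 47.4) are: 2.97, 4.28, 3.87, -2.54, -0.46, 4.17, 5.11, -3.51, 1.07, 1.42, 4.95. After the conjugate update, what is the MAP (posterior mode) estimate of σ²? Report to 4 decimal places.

With known mean μ and an Inverse-Gamma(α, β) prior on σ², the Normal likelihood is conjugate: posterior is Inv-Gamma(α + n/2, β + Σ(xᵢ−μ)²/2).
Σ(xᵢ−μ)² = (2.97)² + (4.28)² + (3.87)² + (-2.54)² + (-0.46)² + (4.17)² + (5.11)² + (-3.51)² + (1.07)² + (1.42)² + (4.95)² = 132.2643.
Posterior: Inv-Gamma(6.1 + 11/2, 17.2 + 132.2643/2) = Inv-Gamma(11.60, 83.33215).
Mode = β/(α+1) = 83.33215/12.60 = 6.6137.

6.6137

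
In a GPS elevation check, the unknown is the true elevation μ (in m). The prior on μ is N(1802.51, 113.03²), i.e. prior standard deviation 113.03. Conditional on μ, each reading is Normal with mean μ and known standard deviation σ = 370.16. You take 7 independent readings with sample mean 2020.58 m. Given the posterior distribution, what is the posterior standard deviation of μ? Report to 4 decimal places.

For Normal data with known variance σ², a Normal(μ₀, σ₀²) prior on μ is conjugate. Posterior precision = 1/σ₀² + n/σ²; posterior mean is the precision-weighted average of μ₀ and x̄.
σ₀² = 113.03² = 12775.7809, σ² = 370.16² = 137018.4256; σ² + n·σ₀² = 137018.4256 + 7·12775.7809 = 226448.8919.
Posterior precision = 1/σ₀² + n/σ² = 1/12775.7809 + 7/137018.4256 = (σ² + n·σ₀²)/(σ₀²σ²) = 226448.8919/(12775.7809·137018.4256); posterior variance σₙ² = σ₀²σ²/(σ² + n·σ₀²) = 12775.7809·137018.4256/226448.8919 = 7730.297861.
Posterior SD = √σₙ² = √(12775.7809·137018.4256/226448.8919) = 87.9221.

87.9221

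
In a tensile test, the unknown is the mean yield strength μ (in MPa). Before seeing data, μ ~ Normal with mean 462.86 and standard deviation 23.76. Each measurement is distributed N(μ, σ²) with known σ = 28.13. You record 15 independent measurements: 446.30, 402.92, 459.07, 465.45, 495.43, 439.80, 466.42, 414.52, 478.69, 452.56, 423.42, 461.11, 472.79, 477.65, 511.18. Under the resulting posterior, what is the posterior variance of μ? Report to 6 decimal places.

48.244891

For Normal data with known variance σ², a Normal(μ₀, σ₀²) prior on μ is conjugate. Posterior precision = 1/σ₀² + n/σ²; posterior mean is the precision-weighted average of μ₀ and x̄.
σ₀² = 23.76² = 564.5376, σ² = 28.13² = 791.2969; σ² + n·σ₀² = 791.2969 + 15·564.5376 = 9259.3609.
Posterior precision = 1/σ₀² + n/σ² = 1/564.5376 + 15/791.2969 = (σ² + n·σ₀²)/(σ₀²σ²) = 9259.3609/(564.5376·791.2969); posterior variance σₙ² = σ₀²σ²/(σ² + n·σ₀²) = 564.5376·791.2969/9259.3609 = 48.244891.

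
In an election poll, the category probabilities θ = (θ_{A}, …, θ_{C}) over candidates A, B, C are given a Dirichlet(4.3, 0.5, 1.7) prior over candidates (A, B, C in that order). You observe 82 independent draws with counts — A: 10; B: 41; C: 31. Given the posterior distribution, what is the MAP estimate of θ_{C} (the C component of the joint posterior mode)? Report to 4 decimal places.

0.3708

The Dirichlet prior is conjugate to the Multinomial likelihood: each posterior αⱼ = prior αⱼ + observed count nⱼ.
Posterior concentration: (14.3, 41.5, 32.7), total = 88.5.
Joint mode component: (α_{C}−1)/(Σα−K) = 31.7/85.5 = 0.3708.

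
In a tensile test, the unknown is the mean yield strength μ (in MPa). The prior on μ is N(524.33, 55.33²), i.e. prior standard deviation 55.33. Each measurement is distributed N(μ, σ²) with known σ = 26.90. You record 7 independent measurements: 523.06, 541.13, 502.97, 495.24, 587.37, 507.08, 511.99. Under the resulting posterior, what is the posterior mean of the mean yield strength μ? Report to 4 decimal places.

For Normal data with known variance σ², a Normal(μ₀, σ₀²) prior on μ is conjugate. Posterior precision = 1/σ₀² + n/σ²; posterior mean is the precision-weighted average of μ₀ and x̄.
Σxᵢ = 523.06 + 541.13 + 502.97 + 495.24 + 587.37 + 507.08 + 511.99 = 3668.84, so n·x̄ = 3668.84.
σ₀² = 55.33² = 3061.4089, σ² = 26.90² = 723.61; σ² + n·σ₀² = 723.61 + 7·3061.4089 = 22153.4723.
Posterior mean = (μ₀/σ₀² + n·x̄/σ²)/(1/σ₀² + n/σ²) = (σ²·μ₀ + σ₀²·n·x̄)/(σ² + n·σ₀²) = (723.61·524.33 + 3061.4089·3668.84)/22153.4723 = 11611229.859976/22153.4723 = 524.1269.

524.1269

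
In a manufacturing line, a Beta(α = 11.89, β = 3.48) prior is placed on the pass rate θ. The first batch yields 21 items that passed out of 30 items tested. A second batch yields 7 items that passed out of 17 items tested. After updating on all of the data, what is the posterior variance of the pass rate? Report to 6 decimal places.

The Beta prior is conjugate to a Binomial/Bernoulli likelihood; the update adds successes to α and failures to β.
After batch 1: Beta(11.89+21, 3.48+9) = Beta(32.89, 12.48).
After batch 2: Beta(32.89+7, 12.48+10) = Beta(39.89, 22.48).
Var = αβ/((α+β)²(α+β+1)) = 39.89·22.48/(62.37²·63.37) = 0.003638.

0.003638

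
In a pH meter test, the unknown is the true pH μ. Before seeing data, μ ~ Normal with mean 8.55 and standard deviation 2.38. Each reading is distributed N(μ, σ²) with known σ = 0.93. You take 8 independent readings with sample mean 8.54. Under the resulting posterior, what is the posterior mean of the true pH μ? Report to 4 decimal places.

For Normal data with known variance σ², a Normal(μ₀, σ₀²) prior on μ is conjugate. Posterior precision = 1/σ₀² + n/σ²; posterior mean is the precision-weighted average of μ₀ and x̄.
n·x̄ = 8·8.54 = 68.32.
σ₀² = 2.38² = 5.6644, σ² = 0.93² = 0.8649; σ² + n·σ₀² = 0.8649 + 8·5.6644 = 46.1801.
Posterior mean = (μ₀/σ₀² + n·x̄/σ²)/(1/σ₀² + n/σ²) = (σ²·μ₀ + σ₀²·n·x̄)/(σ² + n·σ₀²) = (0.8649·8.55 + 5.6644·68.32)/46.1801 = 394.386703/46.1801 = 8.5402.

8.5402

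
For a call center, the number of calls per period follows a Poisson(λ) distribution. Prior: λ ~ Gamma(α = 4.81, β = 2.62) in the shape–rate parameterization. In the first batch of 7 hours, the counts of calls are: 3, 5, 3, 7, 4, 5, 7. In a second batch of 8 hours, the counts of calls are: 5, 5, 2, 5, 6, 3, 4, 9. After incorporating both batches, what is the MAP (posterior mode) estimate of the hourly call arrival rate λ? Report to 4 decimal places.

4.3593

With a Gamma(shape α, rate β) prior, the Poisson likelihood is conjugate: the posterior is Gamma(α + ΣXᵢ, β + n).
Batch 1: sum of counts S = 34 over n = 7 hours.
After batch 1: Gamma(α+S, β+n) = Gamma(4.81+34, 2.62+7) = Gamma(38.81, 9.62).
Batch 2: sum of counts S = 39 over n = 8 hours.
After batch 2: Gamma(α+S, β+n) = Gamma(38.81+39, 9.62+8) = Gamma(77.81, 17.62).
Mode of Gamma(α,β) for α≥1 is (α−1)/β = 76.81/17.62 = 4.3593.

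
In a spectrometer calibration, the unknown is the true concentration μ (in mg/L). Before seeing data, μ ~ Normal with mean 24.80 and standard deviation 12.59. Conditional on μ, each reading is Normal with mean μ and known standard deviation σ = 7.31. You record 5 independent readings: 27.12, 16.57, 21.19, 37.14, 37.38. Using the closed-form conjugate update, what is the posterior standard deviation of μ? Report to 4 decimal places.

For Normal data with known variance σ², a Normal(μ₀, σ₀²) prior on μ is conjugate. Posterior precision = 1/σ₀² + n/σ²; posterior mean is the precision-weighted average of μ₀ and x̄.
σ₀² = 12.59² = 158.5081, σ² = 7.31² = 53.4361; σ² + n·σ₀² = 53.4361 + 5·158.5081 = 845.9766.
Posterior precision = 1/σ₀² + n/σ² = 1/158.5081 + 5/53.4361 = (σ² + n·σ₀²)/(σ₀²σ²) = 845.9766/(158.5081·53.4361); posterior variance σₙ² = σ₀²σ²/(σ² + n·σ₀²) = 158.5081·53.4361/845.9766 = 10.012162.
Posterior SD = √σₙ² = √(158.5081·53.4361/845.9766) = 3.1642.

3.1642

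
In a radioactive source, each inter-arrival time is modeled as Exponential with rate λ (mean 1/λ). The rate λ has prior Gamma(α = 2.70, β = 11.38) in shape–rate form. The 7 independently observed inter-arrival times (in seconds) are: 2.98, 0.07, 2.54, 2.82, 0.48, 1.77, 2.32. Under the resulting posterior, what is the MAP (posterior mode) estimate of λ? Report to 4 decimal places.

With a Gamma(shape α, rate β) prior on the exponential rate λ, the posterior after n observations with total T = Σxᵢ is Gamma(α+n, β+T).
Sum of observations T = 12.98 seconds; n = 7.
Posterior: Gamma(2.70+7, 11.38+12.98) = Gamma(9.70, 24.36).
Mode = (α−1)/β = 0.3571.

0.3571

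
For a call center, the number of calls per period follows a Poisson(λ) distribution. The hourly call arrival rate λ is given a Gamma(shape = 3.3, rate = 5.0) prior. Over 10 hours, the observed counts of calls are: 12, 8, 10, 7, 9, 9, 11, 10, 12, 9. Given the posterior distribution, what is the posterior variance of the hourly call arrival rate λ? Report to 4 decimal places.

With a Gamma(shape α, rate β) prior, the Poisson likelihood is conjugate: the posterior is Gamma(α + ΣXᵢ, β + n).
Sum of counts S = 97 over n = 10 hours.
Posterior: Gamma(α+S, β+n) = Gamma(3.3+97, 5.0+10) = Gamma(100.3, 15.0).
Var = α/β² = 100.3/15.0² = 0.4458.

0.4458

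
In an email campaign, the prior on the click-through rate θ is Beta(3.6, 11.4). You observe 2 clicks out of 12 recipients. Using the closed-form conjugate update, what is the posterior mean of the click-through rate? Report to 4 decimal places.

The Beta prior is conjugate to a Binomial/Bernoulli likelihood; the update adds successes to α and failures to β.
Posterior: Beta(α+k, β+n−k) = Beta(3.6+2, 11.4+10) = Beta(5.6, 21.4).
Posterior mean = α/(α+β) = 5.6/27.0 = 0.2074.

0.2074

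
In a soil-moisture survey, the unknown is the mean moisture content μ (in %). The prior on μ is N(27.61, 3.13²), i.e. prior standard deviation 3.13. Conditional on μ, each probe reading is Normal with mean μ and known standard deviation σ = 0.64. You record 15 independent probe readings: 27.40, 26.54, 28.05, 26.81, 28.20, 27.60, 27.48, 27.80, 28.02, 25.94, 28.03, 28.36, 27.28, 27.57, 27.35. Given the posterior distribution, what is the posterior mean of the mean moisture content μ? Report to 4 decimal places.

For Normal data with known variance σ², a Normal(μ₀, σ₀²) prior on μ is conjugate. Posterior precision = 1/σ₀² + n/σ²; posterior mean is the precision-weighted average of μ₀ and x̄.
Σxᵢ = 27.40 + 26.54 + 28.05 + 26.81 + 28.20 + 27.60 + 27.48 + 27.80 + 28.02 + 25.94 + 28.03 + 28.36 + 27.28 + 27.57 + 27.35 = 412.43, so n·x̄ = 412.43.
σ₀² = 3.13² = 9.7969, σ² = 0.64² = 0.4096; σ² + n·σ₀² = 0.4096 + 15·9.7969 = 147.3631.
Posterior mean = (μ₀/σ₀² + n·x̄/σ²)/(1/σ₀² + n/σ²) = (σ²·μ₀ + σ₀²·n·x̄)/(σ² + n·σ₀²) = (0.4096·27.61 + 9.7969·412.43)/147.3631 = 4051.844523/147.3631 = 27.4957.

27.4957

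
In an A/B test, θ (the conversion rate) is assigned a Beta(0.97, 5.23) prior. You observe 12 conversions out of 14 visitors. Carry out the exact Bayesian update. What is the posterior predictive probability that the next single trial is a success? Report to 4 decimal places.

The Beta prior is conjugate to a Binomial/Bernoulli likelihood; the update adds successes to α and failures to β.
Posterior: Beta(α+k, β+n−k) = Beta(0.97+12, 5.23+2) = Beta(12.97, 7.23).
For a single future Bernoulli trial, P(success | data) = α/(α+β) = 0.6421.

0.6421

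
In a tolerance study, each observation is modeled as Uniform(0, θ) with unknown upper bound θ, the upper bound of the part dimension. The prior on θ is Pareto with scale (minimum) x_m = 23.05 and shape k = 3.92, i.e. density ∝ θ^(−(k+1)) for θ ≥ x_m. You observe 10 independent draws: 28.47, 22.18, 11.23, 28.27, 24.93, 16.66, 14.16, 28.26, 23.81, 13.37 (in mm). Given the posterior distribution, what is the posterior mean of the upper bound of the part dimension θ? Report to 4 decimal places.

A Pareto(scale x_m, shape k) prior on the upper bound θ of Uniform(0, θ) is conjugate: posterior is Pareto(max(x_m, max xᵢ), k + n).
Sample maximum = 28.47; prior scale x_m = 23.05 → posterior scale = max = 28.47.
Posterior shape = 3.92 + 10 = 13.92.
E[θ|data] = k·x_m/(k−1) = 13.92·28.47/12.92 = 30.6736.

30.6736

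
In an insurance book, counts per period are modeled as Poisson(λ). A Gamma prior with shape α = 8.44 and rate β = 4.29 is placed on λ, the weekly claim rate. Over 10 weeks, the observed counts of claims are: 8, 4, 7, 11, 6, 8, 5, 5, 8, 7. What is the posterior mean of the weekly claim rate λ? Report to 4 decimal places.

5.4192

With a Gamma(shape α, rate β) prior, the Poisson likelihood is conjugate: the posterior is Gamma(α + ΣXᵢ, β + n).
Sum of counts S = 69 over n = 10 weeks.
Posterior: Gamma(α+S, β+n) = Gamma(8.44+69, 4.29+10) = Gamma(77.44, 14.29).
Posterior mean = α/β = 77.44/14.29 = 5.4192.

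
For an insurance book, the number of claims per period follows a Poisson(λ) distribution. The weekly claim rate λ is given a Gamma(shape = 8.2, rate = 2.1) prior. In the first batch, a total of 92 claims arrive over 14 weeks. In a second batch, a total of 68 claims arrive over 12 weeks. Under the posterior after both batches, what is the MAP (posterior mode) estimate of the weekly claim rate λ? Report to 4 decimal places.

With a Gamma(shape α, rate β) prior, the Poisson likelihood is conjugate: the posterior is Gamma(α + ΣXᵢ, β + n).
After batch 1: Gamma(α+S, β+n) = Gamma(8.2+92, 2.1+14) = Gamma(100.2, 16.1).
After batch 2: Gamma(α+S, β+n) = Gamma(100.2+68, 16.1+12) = Gamma(168.2, 28.1).
Mode of Gamma(α,β) for α≥1 is (α−1)/β = 167.2/28.1 = 5.9502.

5.9502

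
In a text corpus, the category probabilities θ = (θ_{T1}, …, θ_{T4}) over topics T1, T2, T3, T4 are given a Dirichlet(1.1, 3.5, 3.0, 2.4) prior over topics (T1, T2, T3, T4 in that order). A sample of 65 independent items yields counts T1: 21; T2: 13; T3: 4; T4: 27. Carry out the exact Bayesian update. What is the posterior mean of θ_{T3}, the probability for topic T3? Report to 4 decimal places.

The Dirichlet prior is conjugate to the Multinomial likelihood: each posterior αⱼ = prior αⱼ + observed count nⱼ.
Posterior concentration: (22.1, 16.5, 7.0, 29.4), total = 75.0.
E[θ_{T3}|data] = α_{T3}/Σα = 7.0/75.0 = 0.0933.

0.0933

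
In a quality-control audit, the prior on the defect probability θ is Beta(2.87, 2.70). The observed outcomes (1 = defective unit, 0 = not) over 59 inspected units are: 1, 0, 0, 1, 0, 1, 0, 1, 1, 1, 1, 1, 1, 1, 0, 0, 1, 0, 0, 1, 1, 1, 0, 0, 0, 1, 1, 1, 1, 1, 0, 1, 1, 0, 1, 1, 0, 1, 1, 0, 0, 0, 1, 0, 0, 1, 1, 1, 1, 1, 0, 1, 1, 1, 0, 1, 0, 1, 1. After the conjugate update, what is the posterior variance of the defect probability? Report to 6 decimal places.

The Beta prior is conjugate to a Binomial/Bernoulli likelihood; the update adds successes to α and failures to β.
Posterior: Beta(α+k, β+n−k) = Beta(2.87+37, 2.70+22) = Beta(39.87, 24.70).
Var = αβ/((α+β)²(α+β+1)) = 39.87·24.70/(64.57²·65.57) = 0.003602.

0.003602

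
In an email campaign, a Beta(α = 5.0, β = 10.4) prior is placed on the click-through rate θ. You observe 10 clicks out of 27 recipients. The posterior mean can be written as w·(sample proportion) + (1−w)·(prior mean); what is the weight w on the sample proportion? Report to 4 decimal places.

The Beta prior is conjugate to a Binomial/Bernoulli likelihood; the update adds successes to α and failures to β.
Posterior mean = (α₀+k)/(α₀+β₀+n) = [n/(α₀+β₀+n)]·(k/n) + [(α₀+β₀)/(α₀+β₀+n)]·α₀/(α₀+β₀), so only n and the prior enter the weight.
The weight on the data is w = n/(α₀+β₀+n) = 27/(5.0+10.4+27) = 27/42.4 = 0.6368.

0.6368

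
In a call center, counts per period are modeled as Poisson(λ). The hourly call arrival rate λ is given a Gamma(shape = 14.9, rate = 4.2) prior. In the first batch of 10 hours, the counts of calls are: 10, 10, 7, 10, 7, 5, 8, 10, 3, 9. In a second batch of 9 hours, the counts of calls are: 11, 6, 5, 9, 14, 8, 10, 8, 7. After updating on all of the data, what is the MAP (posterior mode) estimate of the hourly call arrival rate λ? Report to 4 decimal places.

7.3664

With a Gamma(shape α, rate β) prior, the Poisson likelihood is conjugate: the posterior is Gamma(α + ΣXᵢ, β + n).
Batch 1: sum of counts S = 79 over n = 10 hours.
After batch 1: Gamma(α+S, β+n) = Gamma(14.9+79, 4.2+10) = Gamma(93.9, 14.2).
Batch 2: sum of counts S = 78 over n = 9 hours.
After batch 2: Gamma(α+S, β+n) = Gamma(93.9+78, 14.2+9) = Gamma(171.9, 23.2).
Mode of Gamma(α,β) for α≥1 is (α−1)/β = 170.9/23.2 = 7.3664.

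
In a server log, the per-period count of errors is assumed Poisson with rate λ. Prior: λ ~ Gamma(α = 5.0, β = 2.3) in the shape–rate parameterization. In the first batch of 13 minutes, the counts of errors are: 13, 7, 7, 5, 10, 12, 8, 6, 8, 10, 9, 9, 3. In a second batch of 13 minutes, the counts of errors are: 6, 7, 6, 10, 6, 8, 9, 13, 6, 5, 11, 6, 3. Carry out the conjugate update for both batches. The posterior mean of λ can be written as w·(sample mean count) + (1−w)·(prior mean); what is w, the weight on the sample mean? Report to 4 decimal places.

0.9187

With a Gamma(shape α, rate β) prior, the Poisson likelihood is conjugate: the posterior is Gamma(α + ΣXᵢ, β + n).
Total number of minutes: n = 13 + 13 = 26.
Posterior mean = (α₀+S)/(β₀+n) = [n/(β₀+n)]·(S/n) + [β₀/(β₀+n)]·(α₀/β₀), so only n and β₀ enter the weight.
Weight on data w = n/(β₀+n) = 26/(2.3+26) = 26/28.3 = 0.9187.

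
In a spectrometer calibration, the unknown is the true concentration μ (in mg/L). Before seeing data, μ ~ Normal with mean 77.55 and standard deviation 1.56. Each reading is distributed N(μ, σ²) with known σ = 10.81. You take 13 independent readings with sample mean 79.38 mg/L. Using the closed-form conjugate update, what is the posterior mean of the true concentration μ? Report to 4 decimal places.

77.9399

For Normal data with known variance σ², a Normal(μ₀, σ₀²) prior on μ is conjugate. Posterior precision = 1/σ₀² + n/σ²; posterior mean is the precision-weighted average of μ₀ and x̄.
n·x̄ = 13·79.38 = 1031.94.
σ₀² = 1.56² = 2.4336, σ² = 10.81² = 116.8561; σ² + n·σ₀² = 116.8561 + 13·2.4336 = 148.4929.
Posterior mean = (μ₀/σ₀² + n·x̄/σ²)/(1/σ₀² + n/σ²) = (σ²·μ₀ + σ₀²·n·x̄)/(σ² + n·σ₀²) = (116.8561·77.55 + 2.4336·1031.94)/148.4929 = 11573.519739/148.4929 = 77.9399.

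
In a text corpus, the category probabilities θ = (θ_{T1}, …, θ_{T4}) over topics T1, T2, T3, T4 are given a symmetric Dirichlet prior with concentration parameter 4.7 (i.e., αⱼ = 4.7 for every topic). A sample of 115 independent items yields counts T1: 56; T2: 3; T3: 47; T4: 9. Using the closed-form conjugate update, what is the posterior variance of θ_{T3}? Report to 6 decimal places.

The Dirichlet prior is conjugate to the Multinomial likelihood: each posterior αⱼ = prior αⱼ + observed count nⱼ.
Posterior concentration: (60.7, 7.7, 51.7, 13.7), total = 133.8.
Var[θ_j] = α_j(Σα−α_j)/((Σα)²(Σα+1)) = 51.7·82.1/(133.8²·134.8) = 0.001759.

0.001759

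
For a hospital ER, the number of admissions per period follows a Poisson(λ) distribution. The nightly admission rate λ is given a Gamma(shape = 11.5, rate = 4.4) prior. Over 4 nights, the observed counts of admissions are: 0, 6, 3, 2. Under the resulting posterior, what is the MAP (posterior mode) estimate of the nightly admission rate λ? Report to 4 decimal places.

2.5595

With a Gamma(shape α, rate β) prior, the Poisson likelihood is conjugate: the posterior is Gamma(α + ΣXᵢ, β + n).
Sum of counts S = 11 over n = 4 nights.
Posterior: Gamma(α+S, β+n) = Gamma(11.5+11, 4.4+4) = Gamma(22.5, 8.4).
Mode of Gamma(α,β) for α≥1 is (α−1)/β = 21.5/8.4 = 2.5595.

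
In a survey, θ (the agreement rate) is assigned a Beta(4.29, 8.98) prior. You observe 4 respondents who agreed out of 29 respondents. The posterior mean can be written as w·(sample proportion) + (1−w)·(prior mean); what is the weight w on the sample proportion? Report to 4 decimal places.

0.6861

The Beta prior is conjugate to a Binomial/Bernoulli likelihood; the update adds successes to α and failures to β.
Posterior mean = (α₀+k)/(α₀+β₀+n) = [n/(α₀+β₀+n)]·(k/n) + [(α₀+β₀)/(α₀+β₀+n)]·α₀/(α₀+β₀), so only n and the prior enter the weight.
The weight on the data is w = n/(α₀+β₀+n) = 29/(4.29+8.98+29) = 29/42.27 = 0.6861.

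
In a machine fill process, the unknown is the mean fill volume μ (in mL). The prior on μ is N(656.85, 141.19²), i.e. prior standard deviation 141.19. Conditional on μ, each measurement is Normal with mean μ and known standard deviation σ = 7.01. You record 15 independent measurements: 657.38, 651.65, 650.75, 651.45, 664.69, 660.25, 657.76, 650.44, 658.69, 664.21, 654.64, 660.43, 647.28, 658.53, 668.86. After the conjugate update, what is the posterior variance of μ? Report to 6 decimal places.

3.275468

For Normal data with known variance σ², a Normal(μ₀, σ₀²) prior on μ is conjugate. Posterior precision = 1/σ₀² + n/σ²; posterior mean is the precision-weighted average of μ₀ and x̄.
σ₀² = 141.19² = 19934.6161, σ² = 7.01² = 49.1401; σ² + n·σ₀² = 49.1401 + 15·19934.6161 = 299068.3816.
Posterior precision = 1/σ₀² + n/σ² = 1/19934.6161 + 15/49.1401 = (σ² + n·σ₀²)/(σ₀²σ²) = 299068.3816/(19934.6161·49.1401); posterior variance σₙ² = σ₀²σ²/(σ² + n·σ₀²) = 19934.6161·49.1401/299068.3816 = 3.275468.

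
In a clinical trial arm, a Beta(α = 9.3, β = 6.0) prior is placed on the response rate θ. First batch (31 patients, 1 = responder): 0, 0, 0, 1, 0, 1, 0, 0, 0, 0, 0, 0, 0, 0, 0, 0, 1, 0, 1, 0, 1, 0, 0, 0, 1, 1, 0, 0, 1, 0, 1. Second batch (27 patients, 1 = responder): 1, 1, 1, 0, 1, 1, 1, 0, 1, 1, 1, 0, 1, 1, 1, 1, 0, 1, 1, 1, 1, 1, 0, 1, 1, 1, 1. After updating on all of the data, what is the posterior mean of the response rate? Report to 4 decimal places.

The Beta prior is conjugate to a Binomial/Bernoulli likelihood; the update adds successes to α and failures to β.
After batch 1: Beta(9.3+9, 6.0+22) = Beta(18.3, 28.0).
After batch 2: Beta(18.3+22, 28.0+5) = Beta(40.3, 33.0).
Posterior mean = α/(α+β) = 40.3/73.3 = 0.5498.

0.5498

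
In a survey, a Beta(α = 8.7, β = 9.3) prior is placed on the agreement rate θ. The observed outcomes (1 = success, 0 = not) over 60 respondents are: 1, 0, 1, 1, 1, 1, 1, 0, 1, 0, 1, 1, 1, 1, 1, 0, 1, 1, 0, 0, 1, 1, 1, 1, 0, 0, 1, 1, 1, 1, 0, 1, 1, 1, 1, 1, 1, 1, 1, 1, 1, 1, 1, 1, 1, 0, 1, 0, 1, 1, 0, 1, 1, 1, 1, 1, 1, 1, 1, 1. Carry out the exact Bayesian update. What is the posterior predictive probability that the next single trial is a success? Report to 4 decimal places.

0.7269

The Beta prior is conjugate to a Binomial/Bernoulli likelihood; the update adds successes to α and failures to β.
Posterior: Beta(α+k, β+n−k) = Beta(8.7+48, 9.3+12) = Beta(56.7, 21.3).
For a single future Bernoulli trial, P(success | data) = α/(α+β) = 0.7269.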